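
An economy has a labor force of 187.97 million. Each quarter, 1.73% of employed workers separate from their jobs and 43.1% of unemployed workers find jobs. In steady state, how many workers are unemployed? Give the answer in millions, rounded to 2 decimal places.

Steady-state unemployment rate u* = s/(s+f) = 1.73/(1.73+43.1) = 0.038590.
Unemployed = u* × labor force = 0.038590 × 187.97 ≈ 7.25 million.

About 7.25 million are unemployed in steady state.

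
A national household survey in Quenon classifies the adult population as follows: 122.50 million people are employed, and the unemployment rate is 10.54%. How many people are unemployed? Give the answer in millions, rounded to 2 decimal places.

About 14.43 million are unemployed.

Let U be the number unemployed. The labor force is E + U, and U/(E+U) = 0.1054.
So U = 0.1054 × 122.50 / (1 − 0.1054) = 12.9115 / 0.8946 ≈ 14.43 million.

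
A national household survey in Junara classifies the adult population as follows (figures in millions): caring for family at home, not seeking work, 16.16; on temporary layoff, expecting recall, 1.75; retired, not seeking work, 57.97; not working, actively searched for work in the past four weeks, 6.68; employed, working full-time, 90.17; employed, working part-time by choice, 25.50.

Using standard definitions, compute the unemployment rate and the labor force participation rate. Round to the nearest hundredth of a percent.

Unemployment rate ≈ 6.79%; labor force participation rate ≈ 62.60%.

Employed = 90.17 + 25.50 = 115.67 million.
Unemployed = 1.75 + 6.68 = 8.43 million (jobless and actively searching, or on temporary layoff).
Labor force = 115.67 + 8.43 = 124.10 million.
Not in labor force = 16.16 + 57.97 = 74.13 million (those not working and not actively searching are outside the labor force).
Civilian working-age population = 124.10 + 74.13 = 198.23 million.
Unemployment rate = 8.43 / 124.10 = 6.79%.
Labor force participation rate = 124.10 / 198.23 = 62.60%.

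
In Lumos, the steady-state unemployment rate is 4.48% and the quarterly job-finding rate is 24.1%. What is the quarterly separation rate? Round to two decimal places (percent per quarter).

From u* = s/(s+f): s = u·f/(1−u).
s = 0.0448 × 24.1 / (1 − 0.0448) = 1.0797 / 0.9552 ≈ 1.13% per quarter.

Separation rate ≈ 1.13% per quarter.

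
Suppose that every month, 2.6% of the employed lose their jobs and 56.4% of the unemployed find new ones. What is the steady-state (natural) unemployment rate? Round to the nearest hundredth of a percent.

At steady state the flows balance: s·E = f·U, so U/(E+U) = s/(s+f).
u* = 2.6 / (2.6 + 56.4) = 2.6 / 59.00 = 4.41%.

Steady-state unemployment rate ≈ 4.41%.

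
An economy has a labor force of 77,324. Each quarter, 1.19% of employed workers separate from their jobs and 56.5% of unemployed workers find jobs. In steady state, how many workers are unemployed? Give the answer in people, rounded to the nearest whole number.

About 1,595 are unemployed in steady state.

Steady-state unemployment rate u* = s/(s+f) = 1.19/(1.19+56.5) = 0.020627.
Unemployed = u* × labor force = 0.020627 × 77,324 ≈ 1,595.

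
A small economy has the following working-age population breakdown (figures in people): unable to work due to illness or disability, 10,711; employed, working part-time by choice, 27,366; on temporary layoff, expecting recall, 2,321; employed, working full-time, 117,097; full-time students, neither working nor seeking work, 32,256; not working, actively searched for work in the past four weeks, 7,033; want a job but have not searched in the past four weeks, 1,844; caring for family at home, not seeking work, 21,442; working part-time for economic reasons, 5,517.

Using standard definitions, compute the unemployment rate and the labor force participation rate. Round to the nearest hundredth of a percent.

Employed = 27,366 + 117,097 + 5,517 = 149,980 (anyone who worked, including part-time for economic reasons, counts as employed).
Unemployed = 2,321 + 7,033 = 9,354 (jobless and actively searching, or on temporary layoff).
Labor force = 149,980 + 9,354 = 159,334.
Not in labor force = 10,711 + 32,256 + 1,844 + 21,442 = 66,253 (those not working and not actively searching are outside the labor force — including those who want a job but have given up searching).
Civilian working-age population = 159,334 + 66,253 = 225,587.
Unemployment rate = 9,354 / 159,334 = 5.87%.
Labor force participation rate = 159,334 / 225,587 = 70.63%.

Unemployment rate ≈ 5.87%; labor force participation rate ≈ 70.63%.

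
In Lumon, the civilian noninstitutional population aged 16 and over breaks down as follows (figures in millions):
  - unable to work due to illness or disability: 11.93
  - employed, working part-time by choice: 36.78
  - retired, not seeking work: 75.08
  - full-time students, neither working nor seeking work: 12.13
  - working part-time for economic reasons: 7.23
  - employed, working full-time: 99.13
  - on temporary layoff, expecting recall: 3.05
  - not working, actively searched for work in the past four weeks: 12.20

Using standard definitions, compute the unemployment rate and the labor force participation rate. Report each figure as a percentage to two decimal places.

Employed = 36.78 + 7.23 + 99.13 = 143.14 million (anyone who worked, including part-time for economic reasons, counts as employed).
Unemployed = 3.05 + 12.20 = 15.25 million (jobless and actively searching, or on temporary layoff).
Labor force = 143.14 + 15.25 = 158.39 million.
Not in labor force = 11.93 + 75.08 + 12.13 = 99.14 million (those not working and not actively searching are outside the labor force).
Civilian working-age population = 158.39 + 99.14 = 257.53 million.
Unemployment rate = 15.25 / 158.39 = 9.63%.
Labor force participation rate = 158.39 / 257.53 = 61.50%.

Unemployment rate ≈ 9.63%; labor force participation rate ≈ 61.50%.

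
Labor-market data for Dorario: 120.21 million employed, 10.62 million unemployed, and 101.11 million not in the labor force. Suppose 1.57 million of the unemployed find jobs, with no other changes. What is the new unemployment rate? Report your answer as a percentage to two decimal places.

Initially, labor force = 120.21 + 10.62 = 130.83 million, so u = 10.62/130.83 = 8.12%.
After the change, unemployed falls and employed rises by 1.57; labor force unchanged → E = 121.78, U = 9.05, labor force = 130.83 million.
New unemployment rate = 9.05 / 130.83 = 6.92%.

New unemployment rate ≈ 6.92%.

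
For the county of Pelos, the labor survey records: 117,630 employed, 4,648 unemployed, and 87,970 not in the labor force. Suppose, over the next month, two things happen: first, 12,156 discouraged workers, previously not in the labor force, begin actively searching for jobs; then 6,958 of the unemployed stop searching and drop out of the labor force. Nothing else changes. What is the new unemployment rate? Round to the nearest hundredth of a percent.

New unemployment rate ≈ 7.72%.

Initially, labor force = 117,630 + 4,648 = 122,278, so u = 4,648/122,278 = 3.80%.
After the first change, unemployed and labor force both rise by 12,156 → E = 117,630, U = 16,804, labor force = 134,434.
After the second change, unemployed and labor force both fall by 6,958 → E = 117,630, U = 9,846, labor force = 127,476.
New unemployment rate = 9,846 / 127,476 = 7.72%.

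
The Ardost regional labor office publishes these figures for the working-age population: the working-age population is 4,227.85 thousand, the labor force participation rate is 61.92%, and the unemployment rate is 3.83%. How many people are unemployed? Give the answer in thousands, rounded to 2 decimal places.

About 100.26 thousand are unemployed.

Labor force = 0.6192 × 4,227.85 = 2,617.88 thousand.
Unemployed = 0.0383 × 2,617.88 ≈ 100.26 thousand.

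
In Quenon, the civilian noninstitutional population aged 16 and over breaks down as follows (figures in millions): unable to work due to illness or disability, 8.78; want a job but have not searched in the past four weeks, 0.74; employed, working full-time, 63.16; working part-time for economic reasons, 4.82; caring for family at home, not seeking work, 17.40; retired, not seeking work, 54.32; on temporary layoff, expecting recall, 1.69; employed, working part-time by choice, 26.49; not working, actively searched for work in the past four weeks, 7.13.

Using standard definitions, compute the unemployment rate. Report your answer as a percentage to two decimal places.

Employed = 63.16 + 4.82 + 26.49 = 94.47 million (anyone who worked, including part-time for economic reasons, counts as employed).
Unemployed = 1.69 + 7.13 = 8.82 million (jobless and actively searching, or on temporary layoff).
Labor force = 94.47 + 8.82 = 103.29 million.
Unemployment rate = 8.82 / 103.29 = 8.54%.

Unemployment rate ≈ 8.54%.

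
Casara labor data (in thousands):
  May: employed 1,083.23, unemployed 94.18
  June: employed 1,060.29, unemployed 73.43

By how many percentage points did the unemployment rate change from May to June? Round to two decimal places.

The unemployment rate changed by −1.52 percentage points.

May: labor force = 1,083.23 + 94.18 = 1,177.41; u = 94.18/1,177.41 = 8.00%.
June: labor force = 1,060.29 + 73.43 = 1,133.72; u = 73.43/1,133.72 = 6.48%.
Change = 6.48% − 8.00% = −1.52 pp.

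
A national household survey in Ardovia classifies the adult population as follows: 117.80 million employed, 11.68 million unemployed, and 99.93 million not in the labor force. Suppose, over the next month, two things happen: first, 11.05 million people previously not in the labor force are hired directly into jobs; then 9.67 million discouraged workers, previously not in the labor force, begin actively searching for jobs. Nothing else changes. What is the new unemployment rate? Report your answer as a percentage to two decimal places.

New unemployment rate ≈ 14.21%.

Initially, labor force = 117.80 + 11.68 = 129.48 million, so u = 11.68/129.48 = 9.02%.
After the first change, employed and labor force both rise by 11.05; unemployed unchanged → E = 128.85, U = 11.68, labor force = 140.53 million.
After the second change, unemployed and labor force both rise by 9.67 → E = 128.85, U = 21.35, labor force = 150.20 million.
New unemployment rate = 21.35 / 150.20 = 14.21%.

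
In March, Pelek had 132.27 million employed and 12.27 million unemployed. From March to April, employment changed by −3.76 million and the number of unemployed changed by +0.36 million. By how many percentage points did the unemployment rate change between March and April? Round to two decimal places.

The unemployment rate changed by +0.46 percentage points.

March: labor force = 132.27 + 12.27 = 144.54; u = 12.27/144.54 = 8.49%.
April: labor force = 128.51 + 12.63 = 141.14; u = 12.63/141.14 = 8.95%.
Change = 8.95% − 8.49% = +0.46 pp.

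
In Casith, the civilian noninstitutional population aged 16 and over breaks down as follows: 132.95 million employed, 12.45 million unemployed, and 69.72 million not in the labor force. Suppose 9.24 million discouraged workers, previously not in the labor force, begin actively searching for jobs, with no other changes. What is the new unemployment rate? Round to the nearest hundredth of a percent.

Initially, labor force = 132.95 + 12.45 = 145.40 million, so u = 12.45/145.40 = 8.56%.
After the change, unemployed and labor force both rise by 9.24 → E = 132.95, U = 21.69, labor force = 154.64 million.
New unemployment rate = 21.69 / 154.64 = 14.03%.

New unemployment rate ≈ 14.03%.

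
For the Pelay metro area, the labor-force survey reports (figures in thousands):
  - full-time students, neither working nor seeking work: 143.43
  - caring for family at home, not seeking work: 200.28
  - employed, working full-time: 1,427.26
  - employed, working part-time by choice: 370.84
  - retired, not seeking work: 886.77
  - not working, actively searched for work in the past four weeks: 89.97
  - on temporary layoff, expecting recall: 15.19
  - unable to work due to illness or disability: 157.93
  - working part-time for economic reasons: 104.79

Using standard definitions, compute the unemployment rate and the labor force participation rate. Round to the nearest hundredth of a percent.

Employed = 1,427.26 + 370.84 + 104.79 = 1,902.89 thousand (anyone who worked, including part-time for economic reasons, counts as employed).
Unemployed = 89.97 + 15.19 = 105.16 thousand (jobless and actively searching, or on temporary layoff).
Labor force = 1,902.89 + 105.16 = 2,008.05 thousand.
Not in labor force = 143.43 + 200.28 + 886.77 + 157.93 = 1,388.41 thousand (those not working and not actively searching are outside the labor force).
Civilian working-age population = 2,008.05 + 1,388.41 = 3,396.46 thousand.
Unemployment rate = 105.16 / 2,008.05 = 5.24%.
Labor force participation rate = 2,008.05 / 3,396.46 = 59.12%.

Unemployment rate ≈ 5.24%; labor force participation rate ≈ 59.12%.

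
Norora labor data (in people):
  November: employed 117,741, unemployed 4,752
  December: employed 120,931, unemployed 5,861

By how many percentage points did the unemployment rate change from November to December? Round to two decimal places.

The unemployment rate changed by +0.74 percentage points.

November: labor force = 117,741 + 4,752 = 122,493; u = 4,752/122,493 = 3.88%.
December: labor force = 120,931 + 5,861 = 126,792; u = 5,861/126,792 = 4.62%.
Change = 4.62% − 3.88% = +0.74 pp.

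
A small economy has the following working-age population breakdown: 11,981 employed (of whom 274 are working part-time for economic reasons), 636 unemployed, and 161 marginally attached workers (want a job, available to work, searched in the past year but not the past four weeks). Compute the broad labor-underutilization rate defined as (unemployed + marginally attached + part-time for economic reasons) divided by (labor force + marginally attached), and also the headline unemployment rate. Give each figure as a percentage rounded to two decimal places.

Broad underutilization rate ≈ 8.38%; headline unemployment rate ≈ 5.04%.

Labor force = 11,981 + 636 = 12,617.
Numerator = 636 + 161 + 274 = 1,071.
Denominator = 12,617 + 161 = 12,778.
Broad rate = 1,071 / 12,778 = 8.38%.
Headline unemployment rate = 636 / 12,617 = 5.04%.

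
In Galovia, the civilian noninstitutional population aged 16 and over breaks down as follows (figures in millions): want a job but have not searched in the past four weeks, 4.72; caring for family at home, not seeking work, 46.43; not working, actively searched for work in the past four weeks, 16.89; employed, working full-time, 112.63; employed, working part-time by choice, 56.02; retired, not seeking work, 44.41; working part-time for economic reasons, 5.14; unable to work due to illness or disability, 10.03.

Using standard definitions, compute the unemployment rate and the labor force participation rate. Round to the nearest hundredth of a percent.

Employed = 112.63 + 56.02 + 5.14 = 173.79 million (anyone who worked, including part-time for economic reasons, counts as employed).
Unemployed = 16.89 million.
Labor force = 173.79 + 16.89 = 190.68 million.
Not in labor force = 4.72 + 46.43 + 44.41 + 10.03 = 105.59 million (those not working and not actively searching are outside the labor force — including those who want a job but have given up searching).
Civilian working-age population = 190.68 + 105.59 = 296.27 million.
Unemployment rate = 16.89 / 190.68 = 8.86%.
Labor force participation rate = 190.68 / 296.27 = 64.36%.

Unemployment rate ≈ 8.86%; labor force participation rate ≈ 64.36%.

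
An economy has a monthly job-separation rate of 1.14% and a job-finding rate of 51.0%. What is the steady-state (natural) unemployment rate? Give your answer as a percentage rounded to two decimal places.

At steady state the flows balance: s·E = f·U, so U/(E+U) = s/(s+f).
u* = 1.14 / (1.14 + 51.0) = 1.14 / 52.14 = 2.19%.

Steady-state unemployment rate ≈ 2.19%.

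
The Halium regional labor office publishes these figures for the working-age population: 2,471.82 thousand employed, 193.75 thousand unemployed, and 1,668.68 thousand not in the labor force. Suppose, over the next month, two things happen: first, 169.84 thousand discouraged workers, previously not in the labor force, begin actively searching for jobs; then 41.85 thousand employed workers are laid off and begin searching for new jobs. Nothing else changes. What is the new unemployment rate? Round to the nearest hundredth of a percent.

Initially, labor force = 2,471.82 + 193.75 = 2,665.57 thousand, so u = 193.75/2,665.57 = 7.27%.
After the first change, unemployed and labor force both rise by 169.84 → E = 2,471.82, U = 363.59, labor force = 2,835.41 thousand.
After the second change, employed falls and unemployed rises by 41.85; labor force unchanged → E = 2,429.97, U = 405.44, labor force = 2,835.41 thousand.
New unemployment rate = 405.44 / 2,835.41 = 14.30%.

New unemployment rate ≈ 14.30%.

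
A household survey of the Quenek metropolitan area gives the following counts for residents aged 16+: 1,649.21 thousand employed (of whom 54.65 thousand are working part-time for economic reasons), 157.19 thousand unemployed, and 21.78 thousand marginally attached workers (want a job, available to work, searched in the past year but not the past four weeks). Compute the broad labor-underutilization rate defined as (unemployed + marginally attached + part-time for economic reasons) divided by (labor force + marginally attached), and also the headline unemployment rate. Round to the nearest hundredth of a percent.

Broad underutilization rate ≈ 12.78%; headline unemployment rate ≈ 8.70%.

Labor force = 1,649.21 + 157.19 = 1,806.40 thousand.
Numerator = 157.19 + 21.78 + 54.65 = 233.62 thousand.
Denominator = 1,806.40 + 21.78 = 1,828.18 thousand.
Broad rate = 233.62 / 1,828.18 = 12.78%.
Headline unemployment rate = 157.19 / 1,806.40 = 8.70%.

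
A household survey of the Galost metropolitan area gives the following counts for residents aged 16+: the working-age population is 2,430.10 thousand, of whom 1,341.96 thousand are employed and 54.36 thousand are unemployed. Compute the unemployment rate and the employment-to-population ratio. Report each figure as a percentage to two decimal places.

Labor force = employed + unemployed = 1,341.96 + 54.36 = 1,396.32 thousand.
Unemployment rate = 54.36 / 1,396.32 = 3.89%.
Employment-population ratio = 1,341.96 / 2,430.10 = 55.22%.

Unemployment rate ≈ 3.89%; employment-population ratio ≈ 55.22%.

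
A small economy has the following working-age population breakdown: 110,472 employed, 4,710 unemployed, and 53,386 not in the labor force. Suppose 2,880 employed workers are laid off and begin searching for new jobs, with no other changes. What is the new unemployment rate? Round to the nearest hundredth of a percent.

New unemployment rate ≈ 6.59%.

Initially, labor force = 110,472 + 4,710 = 115,182, so u = 4,710/115,182 = 4.09%.
After the change, employed falls and unemployed rises by 2,880; labor force unchanged → E = 107,592, U = 7,590, labor force = 115,182.
New unemployment rate = 7,590 / 115,182 = 6.59%.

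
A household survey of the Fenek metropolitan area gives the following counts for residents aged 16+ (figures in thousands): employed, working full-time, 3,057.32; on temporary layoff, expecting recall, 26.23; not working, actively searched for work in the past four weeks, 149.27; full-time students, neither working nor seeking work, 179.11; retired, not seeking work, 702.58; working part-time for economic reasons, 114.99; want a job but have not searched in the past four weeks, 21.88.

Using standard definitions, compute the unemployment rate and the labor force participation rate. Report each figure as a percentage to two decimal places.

Unemployment rate ≈ 5.24%; labor force participation rate ≈ 78.75%.

Employed = 3,057.32 + 114.99 = 3,172.31 thousand (anyone who worked, including part-time for economic reasons, counts as employed).
Unemployed = 26.23 + 149.27 = 175.50 thousand (jobless and actively searching, or on temporary layoff).
Labor force = 3,172.31 + 175.50 = 3,347.81 thousand.
Not in labor force = 179.11 + 702.58 + 21.88 = 903.57 thousand (those not working and not actively searching are outside the labor force — including those who want a job but have given up searching).
Civilian working-age population = 3,347.81 + 903.57 = 4,251.38 thousand.
Unemployment rate = 175.50 / 3,347.81 = 5.24%.
Labor force participation rate = 3,347.81 / 4,251.38 = 78.75%.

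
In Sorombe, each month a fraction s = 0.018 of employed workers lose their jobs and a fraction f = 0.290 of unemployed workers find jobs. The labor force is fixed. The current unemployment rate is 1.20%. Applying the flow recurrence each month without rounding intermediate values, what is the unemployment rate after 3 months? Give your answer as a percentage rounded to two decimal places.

With a fixed labor force, u_{t+1} = u_t + s·(1−u_t) − f·u_t = u_t·(1−s−f) + s.
Here 1−s−f = 0.692 and s = 0.018.
u_1 = 0.012000 × 0.692 + 0.018 = 0.026304.
u_2 = 0.026304 × 0.692 + 0.018 = 0.036202.
u_3 = 0.036202 × 0.692 + 0.018 = 0.043052.

Unemployment rate after three months ≈ 4.31%.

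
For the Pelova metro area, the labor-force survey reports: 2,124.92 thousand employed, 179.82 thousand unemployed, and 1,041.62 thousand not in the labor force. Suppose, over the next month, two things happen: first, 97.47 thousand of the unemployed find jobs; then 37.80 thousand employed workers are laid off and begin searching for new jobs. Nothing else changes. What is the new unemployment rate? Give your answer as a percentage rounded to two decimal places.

Initially, labor force = 2,124.92 + 179.82 = 2,304.74 thousand, so u = 179.82/2,304.74 = 7.80%.
After the first change, unemployed falls and employed rises by 97.47; labor force unchanged → E = 2,222.39, U = 82.35, labor force = 2,304.74 thousand.
After the second change, employed falls and unemployed rises by 37.80; labor force unchanged → E = 2,184.59, U = 120.15, labor force = 2,304.74 thousand.
New unemployment rate = 120.15 / 2,304.74 = 5.21%.

New unemployment rate ≈ 5.21%.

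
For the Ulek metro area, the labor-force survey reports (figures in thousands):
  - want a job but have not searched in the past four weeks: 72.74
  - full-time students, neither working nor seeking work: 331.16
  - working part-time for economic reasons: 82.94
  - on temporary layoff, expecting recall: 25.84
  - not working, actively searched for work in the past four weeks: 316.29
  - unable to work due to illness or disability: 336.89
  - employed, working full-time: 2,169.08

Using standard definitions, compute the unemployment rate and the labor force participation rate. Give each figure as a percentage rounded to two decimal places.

Unemployment rate ≈ 13.19%; labor force participation rate ≈ 77.79%.

Employed = 82.94 + 2,169.08 = 2,252.02 thousand (anyone who worked, including part-time for economic reasons, counts as employed).
Unemployed = 25.84 + 316.29 = 342.13 thousand (jobless and actively searching, or on temporary layoff).
Labor force = 2,252.02 + 342.13 = 2,594.15 thousand.
Not in labor force = 72.74 + 331.16 + 336.89 = 740.79 thousand (those not working and not actively searching are outside the labor force — including those who want a job but have given up searching).
Civilian working-age population = 2,594.15 + 740.79 = 3,334.94 thousand.
Unemployment rate = 342.13 / 2,594.15 = 13.19%.
Labor force participation rate = 2,594.15 / 3,334.94 = 77.79%.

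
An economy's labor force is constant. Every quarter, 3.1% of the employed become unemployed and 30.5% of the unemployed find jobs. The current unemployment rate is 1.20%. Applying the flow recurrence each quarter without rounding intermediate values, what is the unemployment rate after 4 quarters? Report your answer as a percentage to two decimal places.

Unemployment rate after four quarters ≈ 7.67%.

With a fixed labor force, u_{t+1} = u_t + s·(1−u_t) − f·u_t = u_t·(1−s−f) + s.
Here 1−s−f = 0.664 and s = 0.031.
u_1 = 0.012000 × 0.664 + 0.031 = 0.038968.
u_2 = 0.038968 × 0.664 + 0.031 = 0.056875.
u_3 = 0.056875 × 0.664 + 0.031 = 0.068765.
u_4 = 0.068765 × 0.664 + 0.031 = 0.076660.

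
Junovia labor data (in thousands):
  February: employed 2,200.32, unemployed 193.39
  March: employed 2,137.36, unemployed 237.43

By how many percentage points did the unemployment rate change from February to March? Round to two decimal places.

The unemployment rate changed by +1.92 percentage points.

February: labor force = 2,200.32 + 193.39 = 2,393.71; u = 193.39/2,393.71 = 8.08%.
March: labor force = 2,137.36 + 237.43 = 2,374.79; u = 237.43/2,374.79 = 10.00%.
Change = 10.00% − 8.08% = +1.92 pp.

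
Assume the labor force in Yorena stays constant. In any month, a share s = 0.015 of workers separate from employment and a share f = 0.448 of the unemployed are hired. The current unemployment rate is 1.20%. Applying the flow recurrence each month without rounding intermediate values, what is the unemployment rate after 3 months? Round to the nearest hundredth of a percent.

Unemployment rate after three months ≈ 2.92%.

With a fixed labor force, u_{t+1} = u_t + s·(1−u_t) − f·u_t = u_t·(1−s−f) + s.
Here 1−s−f = 0.537 and s = 0.015.
u_1 = 0.012000 × 0.537 + 0.015 = 0.021444.
u_2 = 0.021444 × 0.537 + 0.015 = 0.026515.
u_3 = 0.026515 × 0.537 + 0.015 = 0.029239.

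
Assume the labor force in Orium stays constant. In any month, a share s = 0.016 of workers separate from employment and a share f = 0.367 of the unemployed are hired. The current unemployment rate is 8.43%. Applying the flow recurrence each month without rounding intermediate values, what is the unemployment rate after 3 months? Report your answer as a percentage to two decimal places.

Unemployment rate after three months ≈ 5.18%.

With a fixed labor force, u_{t+1} = u_t + s·(1−u_t) − f·u_t = u_t·(1−s−f) + s.
Here 1−s−f = 0.617 and s = 0.016.
u_1 = 0.084300 × 0.617 + 0.016 = 0.068013.
u_2 = 0.068013 × 0.617 + 0.016 = 0.057964.
u_3 = 0.057964 × 0.617 + 0.016 = 0.051764.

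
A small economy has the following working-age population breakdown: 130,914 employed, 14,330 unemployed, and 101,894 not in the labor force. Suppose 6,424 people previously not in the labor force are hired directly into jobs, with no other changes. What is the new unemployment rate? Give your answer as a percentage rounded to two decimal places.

Initially, labor force = 130,914 + 14,330 = 145,244, so u = 14,330/145,244 = 9.87%.
After the change, employed and labor force both rise by 6,424; unemployed unchanged → E = 137,338, U = 14,330, labor force = 151,668.
New unemployment rate = 14,330 / 151,668 = 9.45%.

New unemployment rate ≈ 9.45%.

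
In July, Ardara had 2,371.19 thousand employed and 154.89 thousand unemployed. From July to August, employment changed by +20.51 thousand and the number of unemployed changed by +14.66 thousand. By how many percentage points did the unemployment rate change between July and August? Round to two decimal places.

July: labor force = 2,371.19 + 154.89 = 2,526.08; u = 154.89/2,526.08 = 6.13%.
August: labor force = 2,391.70 + 169.55 = 2,561.25; u = 169.55/2,561.25 = 6.62%.
Change = 6.62% − 6.13% = +0.49 pp.

The unemployment rate changed by +0.49 percentage points.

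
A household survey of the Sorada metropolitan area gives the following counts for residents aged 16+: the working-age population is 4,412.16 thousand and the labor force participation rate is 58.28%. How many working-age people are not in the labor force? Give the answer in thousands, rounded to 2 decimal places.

About 1,840.75 thousand are not in the labor force.

Share not in the labor force = 1 − 0.5828 = 0.4172.
Not in labor force = 0.4172 × 4,412.16 ≈ 1,840.75 thousand.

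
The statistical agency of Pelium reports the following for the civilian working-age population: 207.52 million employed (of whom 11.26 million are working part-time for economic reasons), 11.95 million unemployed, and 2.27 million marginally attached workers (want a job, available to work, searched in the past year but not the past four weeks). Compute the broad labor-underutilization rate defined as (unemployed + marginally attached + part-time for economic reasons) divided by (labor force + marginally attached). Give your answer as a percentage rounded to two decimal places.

Broad underutilization rate ≈ 11.49%.

Labor force = 207.52 + 11.95 = 219.47 million.
Numerator = 11.95 + 2.27 + 11.26 = 25.48 million.
Denominator = 219.47 + 2.27 = 221.74 million.
Broad rate = 25.48 / 221.74 = 11.49%.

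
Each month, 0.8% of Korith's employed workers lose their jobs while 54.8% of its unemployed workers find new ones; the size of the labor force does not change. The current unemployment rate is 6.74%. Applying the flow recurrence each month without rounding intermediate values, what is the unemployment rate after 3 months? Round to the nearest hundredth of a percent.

With a fixed labor force, u_{t+1} = u_t + s·(1−u_t) − f·u_t = u_t·(1−s−f) + s.
Here 1−s−f = 0.444 and s = 0.008.
u_1 = 0.067400 × 0.444 + 0.008 = 0.037926.
u_2 = 0.037926 × 0.444 + 0.008 = 0.024839.
u_3 = 0.024839 × 0.444 + 0.008 = 0.019029.

Unemployment rate after three months ≈ 1.90%.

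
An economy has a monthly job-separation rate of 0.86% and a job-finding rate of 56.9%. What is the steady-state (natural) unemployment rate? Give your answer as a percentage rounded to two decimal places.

Steady-state unemployment rate ≈ 1.49%.

At steady state the flows balance: s·E = f·U, so U/(E+U) = s/(s+f).
u* = 0.86 / (0.86 + 56.9) = 0.86 / 57.76 = 1.49%.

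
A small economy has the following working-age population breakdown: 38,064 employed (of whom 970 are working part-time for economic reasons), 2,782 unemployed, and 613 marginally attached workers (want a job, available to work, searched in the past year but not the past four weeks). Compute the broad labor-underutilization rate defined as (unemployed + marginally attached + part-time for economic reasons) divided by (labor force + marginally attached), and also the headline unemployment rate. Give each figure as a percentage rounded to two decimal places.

Broad underutilization rate ≈ 10.53%; headline unemployment rate ≈ 6.81%.

Labor force = 38,064 + 2,782 = 40,846.
Numerator = 2,782 + 613 + 970 = 4,365.
Denominator = 40,846 + 613 = 41,459.
Broad rate = 4,365 / 41,459 = 10.53%.
Headline unemployment rate = 2,782 / 40,846 = 6.81%.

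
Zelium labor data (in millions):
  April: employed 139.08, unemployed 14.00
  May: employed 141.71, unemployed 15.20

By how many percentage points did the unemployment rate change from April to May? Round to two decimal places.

April: labor force = 139.08 + 14.00 = 153.08; u = 14.00/153.08 = 9.15%.
May: labor force = 141.71 + 15.20 = 156.91; u = 15.20/156.91 = 9.69%.
Change = 9.69% − 9.15% = +0.54 pp.

The unemployment rate changed by +0.54 percentage points.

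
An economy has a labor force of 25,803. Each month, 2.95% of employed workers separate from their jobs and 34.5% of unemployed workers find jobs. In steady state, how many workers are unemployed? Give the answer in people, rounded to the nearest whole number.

Steady-state unemployment rate u* = s/(s+f) = 2.95/(2.95+34.5) = 0.078772.
Unemployed = u* × labor force = 0.078772 × 25,803 ≈ 2,033.

About 2,033 are unemployed in steady state.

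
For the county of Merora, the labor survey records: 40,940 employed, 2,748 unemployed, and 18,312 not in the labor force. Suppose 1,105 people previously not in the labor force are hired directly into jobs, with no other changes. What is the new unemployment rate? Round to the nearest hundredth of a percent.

Initially, labor force = 40,940 + 2,748 = 43,688, so u = 2,748/43,688 = 6.29%.
After the change, employed and labor force both rise by 1,105; unemployed unchanged → E = 42,045, U = 2,748, labor force = 44,793.
New unemployment rate = 2,748 / 44,793 = 6.13%.

New unemployment rate ≈ 6.13%.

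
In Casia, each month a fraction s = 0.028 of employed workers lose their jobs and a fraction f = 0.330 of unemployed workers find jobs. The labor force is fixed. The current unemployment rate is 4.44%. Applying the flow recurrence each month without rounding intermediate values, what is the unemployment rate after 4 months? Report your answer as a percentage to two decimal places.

With a fixed labor force, u_{t+1} = u_t + s·(1−u_t) − f·u_t = u_t·(1−s−f) + s.
Here 1−s−f = 0.642 and s = 0.028.
u_1 = 0.044400 × 0.642 + 0.028 = 0.056505.
u_2 = 0.056505 × 0.642 + 0.028 = 0.064276.
u_3 = 0.064276 × 0.642 + 0.028 = 0.069265.
u_4 = 0.069265 × 0.642 + 0.028 = 0.072468.

Unemployment rate after four months ≈ 7.25%.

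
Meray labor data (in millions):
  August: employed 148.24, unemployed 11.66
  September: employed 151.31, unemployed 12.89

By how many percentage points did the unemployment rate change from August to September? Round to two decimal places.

August: labor force = 148.24 + 11.66 = 159.90; u = 11.66/159.90 = 7.29%.
September: labor force = 151.31 + 12.89 = 164.20; u = 12.89/164.20 = 7.85%.
Change = 7.85% − 7.29% = +0.56 pp.

The unemployment rate changed by +0.56 percentage points.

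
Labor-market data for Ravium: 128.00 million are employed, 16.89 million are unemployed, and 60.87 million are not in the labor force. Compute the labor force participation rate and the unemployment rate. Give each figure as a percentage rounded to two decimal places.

Labor force participation rate ≈ 70.42%; unemployment rate ≈ 11.66%.

Labor force = employed + unemployed = 128.00 + 16.89 = 144.89 million.
Working-age population = 144.89 + 60.87 = 205.76 million.
Unemployment rate = 16.89 / 144.89 = 11.66%.
Labor force participation rate = 144.89 / 205.76 = 70.42%.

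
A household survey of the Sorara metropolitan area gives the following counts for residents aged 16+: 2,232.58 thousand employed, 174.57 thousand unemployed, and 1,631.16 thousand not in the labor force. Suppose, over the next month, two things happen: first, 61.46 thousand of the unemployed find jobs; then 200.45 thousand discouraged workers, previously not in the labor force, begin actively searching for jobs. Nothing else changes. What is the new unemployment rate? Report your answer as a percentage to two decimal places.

New unemployment rate ≈ 12.02%.

Initially, labor force = 2,232.58 + 174.57 = 2,407.15 thousand, so u = 174.57/2,407.15 = 7.25%.
After the first change, unemployed falls and employed rises by 61.46; labor force unchanged → E = 2,294.04, U = 113.11, labor force = 2,407.15 thousand.
After the second change, unemployed and labor force both rise by 200.45 → E = 2,294.04, U = 313.56, labor force = 2,607.60 thousand.
New unemployment rate = 313.56 / 2,607.60 = 12.02%.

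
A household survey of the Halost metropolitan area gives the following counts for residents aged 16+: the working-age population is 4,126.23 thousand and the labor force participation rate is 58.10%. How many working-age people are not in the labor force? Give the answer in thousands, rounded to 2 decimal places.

Share not in the labor force = 1 − 0.5810 = 0.4190.
Not in labor force = 0.4190 × 4,126.23 ≈ 1,728.89 thousand.

About 1,728.89 thousand are not in the labor force.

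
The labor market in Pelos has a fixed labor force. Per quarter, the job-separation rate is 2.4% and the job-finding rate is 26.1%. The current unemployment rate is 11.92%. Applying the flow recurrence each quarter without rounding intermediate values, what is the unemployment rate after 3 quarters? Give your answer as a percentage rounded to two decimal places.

With a fixed labor force, u_{t+1} = u_t + s·(1−u_t) − f·u_t = u_t·(1−s−f) + s.
Here 1−s−f = 0.715 and s = 0.024.
u_1 = 0.119200 × 0.715 + 0.024 = 0.109228.
u_2 = 0.109228 × 0.715 + 0.024 = 0.102098.
u_3 = 0.102098 × 0.715 + 0.024 = 0.097000.

Unemployment rate after three quarters ≈ 9.70%.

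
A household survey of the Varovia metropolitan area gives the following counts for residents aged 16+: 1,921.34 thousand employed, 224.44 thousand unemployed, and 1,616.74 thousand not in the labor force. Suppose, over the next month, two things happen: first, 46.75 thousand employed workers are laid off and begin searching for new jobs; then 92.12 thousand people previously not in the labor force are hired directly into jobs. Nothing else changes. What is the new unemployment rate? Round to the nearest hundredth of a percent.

New unemployment rate ≈ 12.12%.

Initially, labor force = 1,921.34 + 224.44 = 2,145.78 thousand, so u = 224.44/2,145.78 = 10.46%.
After the first change, employed falls and unemployed rises by 46.75; labor force unchanged → E = 1,874.59, U = 271.19, labor force = 2,145.78 thousand.
After the second change, employed and labor force both rise by 92.12; unemployed unchanged → E = 1,966.71, U = 271.19, labor force = 2,237.90 thousand.
New unemployment rate = 271.19 / 2,237.90 = 12.12%.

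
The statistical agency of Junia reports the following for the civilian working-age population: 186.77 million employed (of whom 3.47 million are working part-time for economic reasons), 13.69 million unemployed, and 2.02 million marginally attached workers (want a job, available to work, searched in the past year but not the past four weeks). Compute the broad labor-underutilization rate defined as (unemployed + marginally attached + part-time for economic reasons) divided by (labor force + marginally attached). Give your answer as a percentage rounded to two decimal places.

Broad underutilization rate ≈ 9.47%.

Labor force = 186.77 + 13.69 = 200.46 million.
Numerator = 13.69 + 2.02 + 3.47 = 19.18 million.
Denominator = 200.46 + 2.02 = 202.48 million.
Broad rate = 19.18 / 202.48 = 9.47%.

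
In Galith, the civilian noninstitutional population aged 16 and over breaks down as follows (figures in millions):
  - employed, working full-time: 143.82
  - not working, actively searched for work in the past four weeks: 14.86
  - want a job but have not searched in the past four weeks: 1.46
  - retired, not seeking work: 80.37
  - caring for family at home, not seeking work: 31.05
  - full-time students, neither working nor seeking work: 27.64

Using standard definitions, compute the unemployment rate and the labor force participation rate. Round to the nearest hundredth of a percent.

Employed = 143.82 million.
Unemployed = 14.86 million.
Labor force = 143.82 + 14.86 = 158.68 million.
Not in labor force = 1.46 + 80.37 + 31.05 + 27.64 = 140.52 million (those not working and not actively searching are outside the labor force — including those who want a job but have given up searching).
Civilian working-age population = 158.68 + 140.52 = 299.20 million.
Unemployment rate = 14.86 / 158.68 = 9.36%.
Labor force participation rate = 158.68 / 299.20 = 53.03%.

Unemployment rate ≈ 9.36%; labor force participation rate ≈ 53.03%.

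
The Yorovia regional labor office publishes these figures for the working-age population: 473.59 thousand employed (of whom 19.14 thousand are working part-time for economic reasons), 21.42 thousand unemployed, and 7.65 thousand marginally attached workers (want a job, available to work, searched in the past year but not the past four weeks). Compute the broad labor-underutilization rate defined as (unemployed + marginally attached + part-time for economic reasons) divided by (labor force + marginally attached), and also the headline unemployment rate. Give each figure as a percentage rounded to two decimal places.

Broad underutilization rate ≈ 9.59%; headline unemployment rate ≈ 4.33%.

Labor force = 473.59 + 21.42 = 495.01 thousand.
Numerator = 21.42 + 7.65 + 19.14 = 48.21 thousand.
Denominator = 495.01 + 7.65 = 502.66 thousand.
Broad rate = 48.21 / 502.66 = 9.59%.
Headline unemployment rate = 21.42 / 495.01 = 4.33%.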